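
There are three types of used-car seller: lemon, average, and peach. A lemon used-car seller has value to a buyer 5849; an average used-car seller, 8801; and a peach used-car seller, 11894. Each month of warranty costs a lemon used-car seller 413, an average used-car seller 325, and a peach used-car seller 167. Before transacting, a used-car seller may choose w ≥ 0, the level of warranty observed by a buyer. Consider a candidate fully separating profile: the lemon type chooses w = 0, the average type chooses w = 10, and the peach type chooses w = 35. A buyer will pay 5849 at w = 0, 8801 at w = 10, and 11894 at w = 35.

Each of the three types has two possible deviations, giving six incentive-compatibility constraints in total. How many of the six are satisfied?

4

Average (own payoff 8801 − 325×10 = 5551): to w=0 gives 5849 → profitable ✗; to w=35 gives 11894 − 325×35 = 519 → no gain ✓.
Peach (own payoff 11894 − 167×35 = 6049): to w=0 gives 5849 → no gain ✓; to w=10 gives 8801 − 167×10 = 7131 → profitable ✗.
Lemon (own payoff 5849): to w=10 gives 8801 − 413×10 = 4671 → no gain ✓; to w=35 gives 11894 − 413×35 = -2561 → no gain ✓.
4 of the 6 constraints hold; not an equilibrium.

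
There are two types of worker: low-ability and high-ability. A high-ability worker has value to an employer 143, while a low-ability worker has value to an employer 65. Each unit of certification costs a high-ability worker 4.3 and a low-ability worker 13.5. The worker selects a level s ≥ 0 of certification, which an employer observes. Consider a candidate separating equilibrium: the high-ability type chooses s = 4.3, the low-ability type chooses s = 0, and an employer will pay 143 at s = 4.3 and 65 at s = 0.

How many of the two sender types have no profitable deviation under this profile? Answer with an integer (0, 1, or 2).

1

High-ability type: signal → 143 − 4.3 × 4.3 = 124.51; deviate to 0 → 65. IC holds (124.51 ≥ 65).
Low-ability type: stay at 0 → 65; mimic → 143 − 13.5 × 4.3 = 84.95. IC fails (65 < 84.95).
1 of 2 constraints hold, so this profile is not an equilibrium.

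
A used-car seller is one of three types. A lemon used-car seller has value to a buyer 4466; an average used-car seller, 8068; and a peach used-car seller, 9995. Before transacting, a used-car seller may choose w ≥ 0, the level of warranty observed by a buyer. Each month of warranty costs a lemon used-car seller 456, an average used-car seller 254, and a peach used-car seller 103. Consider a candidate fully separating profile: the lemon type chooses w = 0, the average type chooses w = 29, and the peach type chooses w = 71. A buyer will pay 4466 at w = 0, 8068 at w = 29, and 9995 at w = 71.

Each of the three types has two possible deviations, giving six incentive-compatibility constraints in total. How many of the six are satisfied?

3

Peach (own payoff 9995 − 103×71 = 2682): to w=0 gives 4466 → profitable ✗; to w=29 gives 8068 − 103×29 = 5081 → profitable ✗.
Average (own payoff 8068 − 254×29 = 702): to w=0 gives 4466 → profitable ✗; to w=71 gives 9995 − 254×71 = -8039 → no gain ✓.
Lemon (own payoff 4466): to w=29 gives 8068 − 456×29 = -5156 → no gain ✓; to w=71 gives 9995 − 456×71 = -22381 → no gain ✓.
3 of the 6 constraints hold; not an equilibrium.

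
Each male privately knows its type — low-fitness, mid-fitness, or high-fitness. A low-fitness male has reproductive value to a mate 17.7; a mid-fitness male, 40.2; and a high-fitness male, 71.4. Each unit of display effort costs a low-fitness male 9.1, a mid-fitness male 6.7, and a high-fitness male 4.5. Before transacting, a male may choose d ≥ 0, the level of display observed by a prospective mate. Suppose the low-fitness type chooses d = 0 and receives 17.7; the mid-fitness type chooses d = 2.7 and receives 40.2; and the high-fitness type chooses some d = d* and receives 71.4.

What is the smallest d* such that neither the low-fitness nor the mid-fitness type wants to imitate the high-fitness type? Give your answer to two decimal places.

Mid-fitness type (on-path payoff 40.2 − 6.7×2.7 = 22.11) won't mimic when 22.11 ≥ 71.4 − 6.7·d*, i.e. d* ≥ 7.36.
Low-fitness type (on-path payoff 17.7) won't mimic when 17.7 ≥ 71.4 − 9.1·d*, i.e. d* ≥ 5.90.
Both must hold, so d* = max(5.90, 7.36) = 7.36. The mid-fitness type's constraint binds.

7.36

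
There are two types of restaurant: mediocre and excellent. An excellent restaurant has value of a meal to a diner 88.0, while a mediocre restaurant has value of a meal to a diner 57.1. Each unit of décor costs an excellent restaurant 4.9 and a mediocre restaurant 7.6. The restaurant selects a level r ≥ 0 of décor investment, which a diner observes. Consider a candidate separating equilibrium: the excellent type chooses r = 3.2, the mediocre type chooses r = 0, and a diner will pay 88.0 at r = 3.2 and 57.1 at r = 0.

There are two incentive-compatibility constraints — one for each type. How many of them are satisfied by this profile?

Mediocre type: stay at 0 → 57.1; mimic → 88.0 − 7.6 × 3.2 = 63.68. IC fails (57.1 < 63.68).
Excellent type: signal → 88.0 − 4.9 × 3.2 = 72.32; deviate to 0 → 57.1. IC holds (72.32 ≥ 57.1).
1 of 2 constraints hold, so this profile is not an equilibrium.

1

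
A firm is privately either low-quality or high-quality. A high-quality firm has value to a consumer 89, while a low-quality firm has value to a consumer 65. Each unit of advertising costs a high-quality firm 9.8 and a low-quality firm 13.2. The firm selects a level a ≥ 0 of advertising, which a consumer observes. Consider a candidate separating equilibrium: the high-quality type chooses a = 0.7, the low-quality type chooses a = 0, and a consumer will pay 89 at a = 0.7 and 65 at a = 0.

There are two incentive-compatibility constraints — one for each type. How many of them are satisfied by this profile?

1

Low-quality type: stay at 0 → 65; mimic → 89 − 13.2 × 0.7 = 79.76. IC fails (65 < 79.76).
High-quality type: signal → 89 − 9.8 × 0.7 = 82.14; deviate to 0 → 65. IC holds (82.14 ≥ 65).
1 of 2 constraints hold, so this profile is not an equilibrium.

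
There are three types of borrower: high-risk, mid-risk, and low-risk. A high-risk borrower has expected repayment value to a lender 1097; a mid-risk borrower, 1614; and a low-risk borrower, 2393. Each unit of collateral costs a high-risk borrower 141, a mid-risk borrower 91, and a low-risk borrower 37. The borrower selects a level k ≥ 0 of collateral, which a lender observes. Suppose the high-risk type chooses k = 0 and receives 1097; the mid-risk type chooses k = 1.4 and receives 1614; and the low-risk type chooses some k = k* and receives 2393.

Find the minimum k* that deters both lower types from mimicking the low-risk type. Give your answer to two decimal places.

High-risk type (on-path payoff 1097) won't mimic when 1097 ≥ 2393 − 141·k*, i.e. k* ≥ 9.19.
Mid-risk type (on-path payoff 1614 − 91×1.4 = 1486.6) won't mimic when 1486.6 ≥ 2393 − 91·k*, i.e. k* ≥ 9.96.
Both must hold, so k* = max(9.19, 9.96) = 9.96. The mid-risk type's constraint binds.

9.96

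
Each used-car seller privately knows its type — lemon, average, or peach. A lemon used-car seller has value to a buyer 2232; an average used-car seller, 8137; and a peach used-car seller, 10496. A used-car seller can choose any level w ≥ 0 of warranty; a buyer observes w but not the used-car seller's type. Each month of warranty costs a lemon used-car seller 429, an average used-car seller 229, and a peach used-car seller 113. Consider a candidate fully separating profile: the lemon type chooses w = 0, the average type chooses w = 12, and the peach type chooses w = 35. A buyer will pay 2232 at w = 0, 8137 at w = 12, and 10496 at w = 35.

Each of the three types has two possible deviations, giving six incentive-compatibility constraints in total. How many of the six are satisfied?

4

Average (own payoff 8137 − 229×12 = 5389): to w=0 gives 2232 → no gain ✓; to w=35 gives 10496 − 229×35 = 2481 → no gain ✓.
Peach (own payoff 10496 − 113×35 = 6541): to w=0 gives 2232 → no gain ✓; to w=12 gives 8137 − 113×12 = 6781 → profitable ✗.
Lemon (own payoff 2232): to w=12 gives 8137 − 429×12 = 2989 → profitable ✗; to w=35 gives 10496 − 429×35 = -4519 → no gain ✓.
4 of the 6 constraints hold; not an equilibrium.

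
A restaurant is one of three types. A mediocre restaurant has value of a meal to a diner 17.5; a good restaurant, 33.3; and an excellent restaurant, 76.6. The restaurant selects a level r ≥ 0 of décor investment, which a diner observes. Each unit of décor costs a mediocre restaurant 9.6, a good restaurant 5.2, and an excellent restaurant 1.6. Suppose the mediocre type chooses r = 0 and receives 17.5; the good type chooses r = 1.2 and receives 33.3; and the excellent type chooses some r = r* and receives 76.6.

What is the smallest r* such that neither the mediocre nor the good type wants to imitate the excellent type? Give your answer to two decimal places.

Good type (on-path payoff 33.3 − 5.2×1.2 = 27.06) won't mimic when 27.06 ≥ 76.6 − 5.2·r*, i.e. r* ≥ 9.53.
Mediocre type (on-path payoff 17.5) won't mimic when 17.5 ≥ 76.6 − 9.6·r*, i.e. r* ≥ 6.16.
Both must hold, so r* = max(6.16, 9.53) = 9.53. The good type's constraint binds.

9.53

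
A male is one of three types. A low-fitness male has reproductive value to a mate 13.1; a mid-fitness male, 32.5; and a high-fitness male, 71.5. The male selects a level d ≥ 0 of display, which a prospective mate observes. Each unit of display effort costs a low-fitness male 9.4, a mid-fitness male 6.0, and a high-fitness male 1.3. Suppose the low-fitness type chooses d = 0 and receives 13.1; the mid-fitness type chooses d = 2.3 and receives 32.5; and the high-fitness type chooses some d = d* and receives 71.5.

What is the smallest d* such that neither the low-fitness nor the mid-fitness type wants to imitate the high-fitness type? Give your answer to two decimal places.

8.80

Mid-fitness type (on-path payoff 32.5 − 6.0×2.3 = 18.7) won't mimic when 18.7 ≥ 71.5 − 6.0·d*, i.e. d* ≥ 8.80.
Low-fitness type (on-path payoff 13.1) won't mimic when 13.1 ≥ 71.5 − 9.4·d*, i.e. d* ≥ 6.21.
Both must hold, so d* = max(6.21, 8.80) = 8.80. The mid-fitness type's constraint binds.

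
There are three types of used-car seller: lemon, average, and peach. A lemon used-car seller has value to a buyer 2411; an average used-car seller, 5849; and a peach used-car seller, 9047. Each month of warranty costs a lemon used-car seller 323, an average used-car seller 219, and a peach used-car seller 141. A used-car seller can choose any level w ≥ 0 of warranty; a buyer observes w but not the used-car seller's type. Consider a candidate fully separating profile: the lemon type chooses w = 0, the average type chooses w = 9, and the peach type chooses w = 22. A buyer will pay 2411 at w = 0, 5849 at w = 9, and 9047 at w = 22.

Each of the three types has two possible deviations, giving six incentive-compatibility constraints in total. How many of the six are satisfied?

4

Peach (own payoff 9047 − 141×22 = 5945): to w=0 gives 2411 → no gain ✓; to w=9 gives 5849 − 141×9 = 4580 → no gain ✓.
Average (own payoff 5849 − 219×9 = 3878): to w=0 gives 2411 → no gain ✓; to w=22 gives 9047 − 219×22 = 4229 → profitable ✗.
Lemon (own payoff 2411): to w=9 gives 5849 − 323×9 = 2942 → profitable ✗; to w=22 gives 9047 − 323×22 = 1941 → no gain ✓.
4 of the 6 constraints hold; not an equilibrium.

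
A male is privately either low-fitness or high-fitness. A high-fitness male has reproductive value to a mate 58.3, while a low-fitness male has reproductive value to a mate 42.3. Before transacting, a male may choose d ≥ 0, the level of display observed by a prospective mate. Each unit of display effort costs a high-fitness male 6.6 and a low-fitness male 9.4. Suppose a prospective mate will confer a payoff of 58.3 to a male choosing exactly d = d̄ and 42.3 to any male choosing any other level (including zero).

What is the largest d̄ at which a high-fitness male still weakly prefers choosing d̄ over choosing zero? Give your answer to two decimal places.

2.42

Choosing d̄ yields the high-fitness type 58.3 − 6.6·d̄; choosing zero yields 42.3.
The high-fitness type is indifferent at 58.3 − 6.6·d̄ = 42.3, i.e. d̄ = (58.3 − 42.3) / 6.6 ≈ 2.42.
For any d̄ above 2.42 the high-fitness type would rather pool at zero, so separation collapses.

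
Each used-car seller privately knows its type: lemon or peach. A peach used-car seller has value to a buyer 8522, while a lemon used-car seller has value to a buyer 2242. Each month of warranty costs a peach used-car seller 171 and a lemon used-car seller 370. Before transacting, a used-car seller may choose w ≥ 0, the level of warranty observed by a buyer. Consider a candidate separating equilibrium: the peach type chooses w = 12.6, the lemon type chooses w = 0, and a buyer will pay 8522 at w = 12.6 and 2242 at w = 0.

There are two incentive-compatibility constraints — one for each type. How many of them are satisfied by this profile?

1

Peach type: signal → 8522 − 171 × 12.6 = 6367.4; deviate to 0 → 2242. IC holds (6367.4 ≥ 2242).
Lemon type: stay at 0 → 2242; mimic → 8522 − 370 × 12.6 = 3860. IC fails (2242 < 3860).
1 of 2 constraints hold, so this profile is not an equilibrium.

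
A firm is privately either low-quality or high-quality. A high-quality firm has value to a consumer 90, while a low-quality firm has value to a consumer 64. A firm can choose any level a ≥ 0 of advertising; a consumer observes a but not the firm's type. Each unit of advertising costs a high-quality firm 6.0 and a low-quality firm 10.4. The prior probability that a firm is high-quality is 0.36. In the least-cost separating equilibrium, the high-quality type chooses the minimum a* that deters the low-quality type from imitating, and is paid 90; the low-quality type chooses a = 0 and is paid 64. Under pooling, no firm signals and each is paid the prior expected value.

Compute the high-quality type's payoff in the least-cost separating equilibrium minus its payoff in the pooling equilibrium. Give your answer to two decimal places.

1.64

Least-cost separating signal: a* solves 64 = 90 − 10.4·a*, so a* = (90 − 64)/10.4 = 2.5.
High-quality type's separating payoff: 90 − 6.0 × a* = 90 − 6.0 × (90 − 64)/10.4 = 90 − 156/10.4 = 75.
Pooling payoff: 0.36 × 90 + 0.64 × 64 = 73.36.
Difference: 75 − 73.36 = 1.64.
The high-quality type prefers to separate.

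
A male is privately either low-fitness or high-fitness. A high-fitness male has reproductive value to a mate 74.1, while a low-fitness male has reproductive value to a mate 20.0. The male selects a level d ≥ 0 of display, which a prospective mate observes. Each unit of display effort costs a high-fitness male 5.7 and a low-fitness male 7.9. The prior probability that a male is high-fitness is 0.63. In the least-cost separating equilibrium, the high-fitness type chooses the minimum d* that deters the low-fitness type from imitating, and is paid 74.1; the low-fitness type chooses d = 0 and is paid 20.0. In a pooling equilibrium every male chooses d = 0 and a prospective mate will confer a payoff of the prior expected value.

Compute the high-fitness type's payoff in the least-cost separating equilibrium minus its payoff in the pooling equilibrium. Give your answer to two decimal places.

-19.02

Least-cost separating signal: d* solves 20.0 = 74.1 − 7.9·d*, so d* = (74.1 − 20.0)/7.9 ≈ 6.8481.
High-fitness type's separating payoff: 74.1 − 5.7 × d* = 74.1 − 5.7 × (74.1 − 20.0)/7.9 = 74.1 − 308.37/7.9 ≈ 35.0658.
Pooling payoff: 0.63 × 74.1 + 0.37 × 20.0 = 54.083.
Difference: 35.0658 − 54.083 = -19.0172, i.e. -19.02 to two decimal places.
The high-fitness type would prefer the pooling outcome.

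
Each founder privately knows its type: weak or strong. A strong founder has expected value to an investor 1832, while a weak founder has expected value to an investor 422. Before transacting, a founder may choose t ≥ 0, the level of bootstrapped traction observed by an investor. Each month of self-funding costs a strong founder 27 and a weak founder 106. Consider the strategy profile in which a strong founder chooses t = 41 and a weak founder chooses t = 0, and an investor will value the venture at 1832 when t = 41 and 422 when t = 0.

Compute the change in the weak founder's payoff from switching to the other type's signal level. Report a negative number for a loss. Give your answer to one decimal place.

Playing t = 0 the weak founder receives 422.
Deviating to t = 41 brings payment 1832 at cost 106 × 41 = 4346, netting -2514.
Gain from deviating: -2514 − 422 = -2936.0.
The gain is negative, so the weak type's incentive-compatibility constraint is satisfied.

-2936.0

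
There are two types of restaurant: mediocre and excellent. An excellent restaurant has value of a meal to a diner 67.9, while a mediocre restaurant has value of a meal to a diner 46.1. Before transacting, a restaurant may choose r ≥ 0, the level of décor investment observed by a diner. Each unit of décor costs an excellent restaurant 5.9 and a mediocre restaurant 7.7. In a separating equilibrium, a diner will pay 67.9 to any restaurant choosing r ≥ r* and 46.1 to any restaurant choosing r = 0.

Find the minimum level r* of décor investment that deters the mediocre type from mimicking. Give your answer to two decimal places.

A mediocre restaurant choosing r = 0 receives 46.1.
Imitating at r* instead would pay 67.9 at cost 7.7·r*, netting 67.9 − 7.7·r*.
Indifference: 46.1 = 67.9 − 7.7·r*, so r* = (67.9 − 46.1) / 7.7 ≈ 2.83.
This is the mediocre type's binding incentive-compatibility constraint; any r ≥ 2.83 sustains separation on that side.

2.83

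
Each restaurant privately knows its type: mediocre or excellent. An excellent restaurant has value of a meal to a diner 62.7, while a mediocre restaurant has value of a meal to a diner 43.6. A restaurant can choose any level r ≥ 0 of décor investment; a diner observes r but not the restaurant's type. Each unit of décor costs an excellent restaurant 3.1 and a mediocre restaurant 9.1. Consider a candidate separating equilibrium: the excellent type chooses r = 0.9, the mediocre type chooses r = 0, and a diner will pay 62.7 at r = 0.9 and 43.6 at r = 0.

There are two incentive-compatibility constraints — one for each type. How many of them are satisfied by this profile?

Excellent type: signal → 62.7 − 3.1 × 0.9 = 59.91; deviate to 0 → 43.6. IC holds (59.91 ≥ 43.6).
Mediocre type: stay at 0 → 43.6; mimic → 62.7 − 9.1 × 0.9 = 54.51. IC fails (43.6 < 54.51).
1 of 2 constraints hold, so this profile is not an equilibrium.

1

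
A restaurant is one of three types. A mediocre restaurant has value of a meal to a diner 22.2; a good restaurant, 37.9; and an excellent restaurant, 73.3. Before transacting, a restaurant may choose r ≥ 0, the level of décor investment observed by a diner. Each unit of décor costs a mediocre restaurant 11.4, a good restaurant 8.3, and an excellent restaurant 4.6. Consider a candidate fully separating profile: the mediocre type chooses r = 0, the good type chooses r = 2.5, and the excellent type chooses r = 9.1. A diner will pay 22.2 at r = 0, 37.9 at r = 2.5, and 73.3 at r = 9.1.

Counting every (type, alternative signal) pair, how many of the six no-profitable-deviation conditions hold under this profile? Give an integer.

5

Excellent (own payoff 73.3 − 4.6×9.1 = 31.44): to r=0 gives 22.2 → no gain ✓; to r=2.5 gives 37.9 − 4.6×2.5 = 26.4 → no gain ✓.
Mediocre (own payoff 22.2): to r=2.5 gives 37.9 − 11.4×2.5 = 9.4 → no gain ✓; to r=9.1 gives 73.3 − 11.4×9.1 = -30.44 → no gain ✓.
Good (own payoff 37.9 − 8.3×2.5 = 17.15): to r=0 gives 22.2 → profitable ✗; to r=9.1 gives 73.3 − 8.3×9.1 = -2.23 → no gain ✓.
5 of the 6 constraints hold; not an equilibrium.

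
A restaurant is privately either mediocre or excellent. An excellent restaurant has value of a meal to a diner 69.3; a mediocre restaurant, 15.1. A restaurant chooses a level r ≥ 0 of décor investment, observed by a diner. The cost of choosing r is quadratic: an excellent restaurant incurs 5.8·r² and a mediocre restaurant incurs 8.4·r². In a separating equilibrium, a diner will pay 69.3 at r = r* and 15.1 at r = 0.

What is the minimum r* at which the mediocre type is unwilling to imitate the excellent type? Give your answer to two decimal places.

2.54

The mediocre type at r = 0 receives 15.1; imitating at r* yields 69.3 − 8.4·r*².
Indifference: 15.1 = 69.3 − 8.4·r*², so r*² = (69.3 − 15.1) / 8.4 ≈ 6.4524.
r* = √6.4524 ≈ 2.54.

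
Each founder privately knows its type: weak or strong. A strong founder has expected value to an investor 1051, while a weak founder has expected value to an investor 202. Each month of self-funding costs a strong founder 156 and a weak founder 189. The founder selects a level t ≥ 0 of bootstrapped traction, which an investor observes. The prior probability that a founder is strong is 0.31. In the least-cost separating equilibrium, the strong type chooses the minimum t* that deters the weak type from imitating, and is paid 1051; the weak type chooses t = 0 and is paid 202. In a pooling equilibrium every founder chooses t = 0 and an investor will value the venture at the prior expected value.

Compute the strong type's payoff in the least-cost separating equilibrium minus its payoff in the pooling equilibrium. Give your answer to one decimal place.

-115.0

Least-cost separating signal: t* solves 202 = 1051 − 189·t*, so t* = (1051 − 202)/189 ≈ 4.4921.
Strong type's separating payoff: 1051 − 156 × t* = 1051 − 156 × (1051 − 202)/189 = 1051 − 132444/189 ≈ 350.238.
Pooling payoff: 0.31 × 1051 + 0.69 × 202 = 465.19.
Difference: 350.238 − 465.19 = -114.952, i.e. -115.0 to one decimal place.
The strong type would prefer the pooling outcome.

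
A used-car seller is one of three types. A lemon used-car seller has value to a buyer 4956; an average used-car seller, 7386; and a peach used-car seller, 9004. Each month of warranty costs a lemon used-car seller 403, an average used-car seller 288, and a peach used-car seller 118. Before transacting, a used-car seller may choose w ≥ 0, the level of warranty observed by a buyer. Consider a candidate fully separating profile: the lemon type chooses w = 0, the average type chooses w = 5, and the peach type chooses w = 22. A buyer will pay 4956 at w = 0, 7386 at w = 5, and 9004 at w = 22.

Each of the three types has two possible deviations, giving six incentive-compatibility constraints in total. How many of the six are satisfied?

4

Lemon (own payoff 4956): to w=5 gives 7386 − 403×5 = 5371 → profitable ✗; to w=22 gives 9004 − 403×22 = 138 → no gain ✓.
Peach (own payoff 9004 − 118×22 = 6408): to w=0 gives 4956 → no gain ✓; to w=5 gives 7386 − 118×5 = 6796 → profitable ✗.
Average (own payoff 7386 − 288×5 = 5946): to w=0 gives 4956 → no gain ✓; to w=22 gives 9004 − 288×22 = 2668 → no gain ✓.
4 of the 6 constraints hold; not an equilibrium.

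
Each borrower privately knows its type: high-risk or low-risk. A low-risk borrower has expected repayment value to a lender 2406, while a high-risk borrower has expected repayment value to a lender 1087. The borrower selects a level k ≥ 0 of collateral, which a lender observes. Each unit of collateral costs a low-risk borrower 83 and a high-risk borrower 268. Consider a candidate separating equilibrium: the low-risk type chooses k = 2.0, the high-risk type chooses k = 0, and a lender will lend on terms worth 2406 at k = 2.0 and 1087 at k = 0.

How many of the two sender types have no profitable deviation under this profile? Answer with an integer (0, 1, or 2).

Low-risk type: signal → 2406 − 83 × 2.0 = 2240; deviate to 0 → 1087. IC holds (2240 ≥ 1087).
High-risk type: stay at 0 → 1087; mimic → 2406 − 268 × 2.0 = 1870. IC fails (1087 < 1870).
1 of 2 constraints hold, so this profile is not an equilibrium.

1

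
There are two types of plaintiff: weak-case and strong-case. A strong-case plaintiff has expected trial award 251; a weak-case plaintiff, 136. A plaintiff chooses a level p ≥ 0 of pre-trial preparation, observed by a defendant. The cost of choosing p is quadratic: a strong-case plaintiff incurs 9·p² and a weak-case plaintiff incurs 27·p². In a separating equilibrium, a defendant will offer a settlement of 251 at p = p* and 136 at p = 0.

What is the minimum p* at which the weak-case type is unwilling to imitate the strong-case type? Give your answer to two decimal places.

2.06

The weak-case type at p = 0 receives 136; imitating at p* yields 251 − 27·p*².
Indifference: 136 = 251 − 27·p*², so p*² = (251 − 136) / 27 ≈ 4.2593.
p* = √4.2593 ≈ 2.06.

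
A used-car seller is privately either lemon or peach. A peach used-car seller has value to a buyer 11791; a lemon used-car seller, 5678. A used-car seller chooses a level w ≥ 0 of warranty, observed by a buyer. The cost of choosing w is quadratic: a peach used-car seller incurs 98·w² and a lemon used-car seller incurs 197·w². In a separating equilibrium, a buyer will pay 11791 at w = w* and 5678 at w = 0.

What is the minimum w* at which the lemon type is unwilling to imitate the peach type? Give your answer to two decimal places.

5.57

The lemon type at w = 0 receives 5678; imitating at w* yields 11791 − 197·w*².
Indifference: 5678 = 11791 − 197·w*², so w*² = (11791 − 5678) / 197 ≈ 31.0305.
w* = √31.0305 ≈ 5.57.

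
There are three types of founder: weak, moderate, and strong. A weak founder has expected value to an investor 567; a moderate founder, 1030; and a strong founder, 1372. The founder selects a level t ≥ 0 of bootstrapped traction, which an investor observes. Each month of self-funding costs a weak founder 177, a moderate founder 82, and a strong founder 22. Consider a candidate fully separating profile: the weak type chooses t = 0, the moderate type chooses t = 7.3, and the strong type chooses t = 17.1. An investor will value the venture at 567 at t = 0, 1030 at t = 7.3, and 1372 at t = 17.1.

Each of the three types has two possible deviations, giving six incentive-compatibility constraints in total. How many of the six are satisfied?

Moderate (own payoff 1030 − 82×7.3 = 431.4): to t=0 gives 567 → profitable ✗; to t=17.1 gives 1372 − 82×17.1 = -30.2 → no gain ✓.
Strong (own payoff 1372 − 22×17.1 = 995.8): to t=0 gives 567 → no gain ✓; to t=7.3 gives 1030 − 22×7.3 = 869.4 → no gain ✓.
Weak (own payoff 567): to t=7.3 gives 1030 − 177×7.3 = -262.1 → no gain ✓; to t=17.1 gives 1372 − 177×17.1 = -1654.7 → no gain ✓.
5 of the 6 constraints hold; not an equilibrium.

5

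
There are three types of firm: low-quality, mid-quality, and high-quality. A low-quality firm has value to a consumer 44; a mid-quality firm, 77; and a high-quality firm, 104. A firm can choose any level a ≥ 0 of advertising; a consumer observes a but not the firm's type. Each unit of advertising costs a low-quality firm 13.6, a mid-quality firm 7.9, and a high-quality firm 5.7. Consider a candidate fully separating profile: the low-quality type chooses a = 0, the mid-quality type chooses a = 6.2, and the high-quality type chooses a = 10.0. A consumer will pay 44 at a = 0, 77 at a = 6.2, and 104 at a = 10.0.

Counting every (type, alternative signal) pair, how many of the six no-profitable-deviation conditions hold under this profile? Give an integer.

High-quality (own payoff 104 − 5.7×10.0 = 47): to a=0 gives 44 → no gain ✓; to a=6.2 gives 77 − 5.7×6.2 = 41.66 → no gain ✓.
Mid-quality (own payoff 77 − 7.9×6.2 = 28.02): to a=0 gives 44 → profitable ✗; to a=10.0 gives 104 − 7.9×10.0 = 25 → no gain ✓.
Low-quality (own payoff 44): to a=6.2 gives 77 − 13.6×6.2 = -7.32 → no gain ✓; to a=10.0 gives 104 − 13.6×10.0 = -32 → no gain ✓.
5 of the 6 constraints hold; not an equilibrium.

5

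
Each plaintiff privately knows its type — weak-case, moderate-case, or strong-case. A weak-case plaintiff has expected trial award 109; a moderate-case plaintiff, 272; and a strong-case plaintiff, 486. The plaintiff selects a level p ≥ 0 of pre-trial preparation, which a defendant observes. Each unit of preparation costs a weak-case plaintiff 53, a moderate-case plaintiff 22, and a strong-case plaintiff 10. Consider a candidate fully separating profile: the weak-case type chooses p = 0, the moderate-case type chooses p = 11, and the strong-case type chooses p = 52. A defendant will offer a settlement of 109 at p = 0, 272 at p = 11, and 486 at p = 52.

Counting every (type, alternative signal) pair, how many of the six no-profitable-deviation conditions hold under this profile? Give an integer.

3

Strong-case (own payoff 486 − 10×52 = -34): to p=0 gives 109 → profitable ✗; to p=11 gives 272 − 10×11 = 162 → profitable ✗.
Moderate-case (own payoff 272 − 22×11 = 30): to p=0 gives 109 → profitable ✗; to p=52 gives 486 − 22×52 = -658 → no gain ✓.
Weak-case (own payoff 109): to p=11 gives 272 − 53×11 = -311 → no gain ✓; to p=52 gives 486 − 53×52 = -2270 → no gain ✓.
3 of the 6 constraints hold; not an equilibrium.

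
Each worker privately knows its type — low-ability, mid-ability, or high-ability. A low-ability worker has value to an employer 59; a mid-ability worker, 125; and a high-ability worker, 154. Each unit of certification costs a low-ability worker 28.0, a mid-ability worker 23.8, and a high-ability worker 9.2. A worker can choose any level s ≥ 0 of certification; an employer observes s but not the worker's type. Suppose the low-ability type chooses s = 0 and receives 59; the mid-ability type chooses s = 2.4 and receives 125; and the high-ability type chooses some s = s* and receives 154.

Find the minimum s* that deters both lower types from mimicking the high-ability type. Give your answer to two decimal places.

3.62

Mid-ability type (on-path payoff 125 − 23.8×2.4 = 67.88) won't mimic when 67.88 ≥ 154 − 23.8·s*, i.e. s* ≥ 3.62.
Low-ability type (on-path payoff 59) won't mimic when 59 ≥ 154 − 28.0·s*, i.e. s* ≥ 3.39.
Both must hold, so s* = max(3.39, 3.62) = 3.62. The mid-ability type's constraint binds.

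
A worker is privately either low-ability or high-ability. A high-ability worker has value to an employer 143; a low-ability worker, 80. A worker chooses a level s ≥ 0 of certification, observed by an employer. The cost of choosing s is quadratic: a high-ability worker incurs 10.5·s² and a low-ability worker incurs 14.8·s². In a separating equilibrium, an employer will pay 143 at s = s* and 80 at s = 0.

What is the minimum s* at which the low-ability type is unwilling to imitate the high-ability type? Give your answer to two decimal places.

The low-ability type at s = 0 receives 80; imitating at s* yields 143 − 14.8·s*².
Indifference: 80 = 143 − 14.8·s*², so s*² = (143 − 80) / 14.8 ≈ 4.2568.
s* = √4.2568 ≈ 2.06.

2.06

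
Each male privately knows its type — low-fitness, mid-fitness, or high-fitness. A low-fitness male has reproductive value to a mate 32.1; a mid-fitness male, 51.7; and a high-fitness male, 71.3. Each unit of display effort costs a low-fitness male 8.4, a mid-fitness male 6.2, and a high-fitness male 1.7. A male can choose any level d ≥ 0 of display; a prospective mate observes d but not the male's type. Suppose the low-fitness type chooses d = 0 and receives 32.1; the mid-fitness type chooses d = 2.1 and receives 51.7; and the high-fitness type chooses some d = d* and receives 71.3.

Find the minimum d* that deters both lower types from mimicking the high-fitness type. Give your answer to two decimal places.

5.26

Low-fitness type (on-path payoff 32.1) won't mimic when 32.1 ≥ 71.3 − 8.4·d*, i.e. d* ≥ 4.67.
Mid-fitness type (on-path payoff 51.7 − 6.2×2.1 = 38.68) won't mimic when 38.68 ≥ 71.3 − 6.2·d*, i.e. d* ≥ 5.26.
Both must hold, so d* = max(4.67, 5.26) = 5.26. The mid-fitness type's constraint binds.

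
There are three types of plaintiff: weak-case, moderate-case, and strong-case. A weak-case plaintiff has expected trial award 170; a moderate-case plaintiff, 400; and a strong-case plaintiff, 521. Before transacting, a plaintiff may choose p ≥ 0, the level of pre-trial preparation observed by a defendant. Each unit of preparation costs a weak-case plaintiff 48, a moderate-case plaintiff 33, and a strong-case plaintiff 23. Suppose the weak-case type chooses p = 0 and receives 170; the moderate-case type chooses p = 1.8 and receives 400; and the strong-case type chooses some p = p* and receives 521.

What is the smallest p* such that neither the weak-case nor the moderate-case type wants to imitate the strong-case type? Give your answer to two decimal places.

7.31

Moderate-case type (on-path payoff 400 − 33×1.8 = 340.6) won't mimic when 340.6 ≥ 521 − 33·p*, i.e. p* ≥ 5.47.
Weak-case type (on-path payoff 170) won't mimic when 170 ≥ 521 − 48·p*, i.e. p* ≥ 7.31.
Both must hold, so p* = max(7.31, 5.47) = 7.31. The weak-case type's constraint binds.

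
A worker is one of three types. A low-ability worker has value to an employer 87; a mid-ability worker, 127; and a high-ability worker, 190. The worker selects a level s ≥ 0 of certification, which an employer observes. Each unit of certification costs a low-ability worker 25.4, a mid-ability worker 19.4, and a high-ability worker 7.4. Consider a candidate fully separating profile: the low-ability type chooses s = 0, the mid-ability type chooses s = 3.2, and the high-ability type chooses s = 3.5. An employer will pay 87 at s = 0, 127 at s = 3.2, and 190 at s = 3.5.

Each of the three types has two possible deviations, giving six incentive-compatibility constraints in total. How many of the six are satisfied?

High-ability (own payoff 190 − 7.4×3.5 = 164.1): to s=0 gives 87 → no gain ✓; to s=3.2 gives 127 − 7.4×3.2 = 103.32 → no gain ✓.
Mid-ability (own payoff 127 − 19.4×3.2 = 64.92): to s=0 gives 87 → profitable ✗; to s=3.5 gives 190 − 19.4×3.5 = 122.1 → profitable ✗.
Low-ability (own payoff 87): to s=3.2 gives 127 − 25.4×3.2 = 45.72 → no gain ✓; to s=3.5 gives 190 − 25.4×3.5 = 101.1 → profitable ✗.
3 of the 6 constraints hold; not an equilibrium.

3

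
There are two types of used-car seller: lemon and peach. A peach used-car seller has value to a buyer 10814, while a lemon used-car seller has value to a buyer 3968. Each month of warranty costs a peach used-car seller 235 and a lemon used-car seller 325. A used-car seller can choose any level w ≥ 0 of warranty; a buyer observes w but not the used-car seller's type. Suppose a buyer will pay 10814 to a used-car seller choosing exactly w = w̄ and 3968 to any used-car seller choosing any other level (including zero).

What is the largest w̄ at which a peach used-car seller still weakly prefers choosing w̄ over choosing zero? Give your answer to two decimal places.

Choosing w̄ yields the peach type 10814 − 235·w̄; choosing zero yields 3968.
The peach type is indifferent at 10814 − 235·w̄ = 3968, i.e. w̄ = (10814 − 3968) / 235 ≈ 29.13.
For any w̄ above 29.13 the peach type would rather pool at zero, so separation collapses.

29.13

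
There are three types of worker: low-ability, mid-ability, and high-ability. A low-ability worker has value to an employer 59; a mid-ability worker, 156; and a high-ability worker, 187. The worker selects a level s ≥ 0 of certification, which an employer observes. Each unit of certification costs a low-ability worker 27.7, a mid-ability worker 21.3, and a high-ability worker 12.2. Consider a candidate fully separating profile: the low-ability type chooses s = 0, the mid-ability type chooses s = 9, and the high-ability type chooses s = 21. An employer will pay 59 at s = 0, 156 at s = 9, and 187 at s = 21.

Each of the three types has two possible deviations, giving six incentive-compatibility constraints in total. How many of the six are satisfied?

Mid-ability (own payoff 156 − 21.3×9 = -35.7): to s=0 gives 59 → profitable ✗; to s=21 gives 187 − 21.3×21 = -260.3 → no gain ✓.
Low-ability (own payoff 59): to s=9 gives 156 − 27.7×9 = -93.3 → no gain ✓; to s=21 gives 187 − 27.7×21 = -394.7 → no gain ✓.
High-ability (own payoff 187 − 12.2×21 = -69.2): to s=0 gives 59 → profitable ✗; to s=9 gives 156 − 12.2×9 = 46.2 → profitable ✗.
3 of the 6 constraints hold; not an equilibrium.

3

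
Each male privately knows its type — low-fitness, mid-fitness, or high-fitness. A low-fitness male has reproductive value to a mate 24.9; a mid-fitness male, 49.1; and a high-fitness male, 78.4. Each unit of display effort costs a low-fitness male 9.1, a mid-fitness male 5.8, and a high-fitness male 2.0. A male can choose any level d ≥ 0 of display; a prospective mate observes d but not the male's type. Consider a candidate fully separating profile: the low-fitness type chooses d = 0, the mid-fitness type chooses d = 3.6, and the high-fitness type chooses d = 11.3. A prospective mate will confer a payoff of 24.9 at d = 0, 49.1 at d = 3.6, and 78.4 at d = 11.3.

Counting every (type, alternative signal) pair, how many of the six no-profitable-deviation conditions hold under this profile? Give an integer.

High-fitness (own payoff 78.4 − 2.0×11.3 = 55.8): to d=0 gives 24.9 → no gain ✓; to d=3.6 gives 49.1 − 2.0×3.6 = 41.9 → no gain ✓.
Low-fitness (own payoff 24.9): to d=3.6 gives 49.1 − 9.1×3.6 = 16.34 → no gain ✓; to d=11.3 gives 78.4 − 9.1×11.3 = -24.43 → no gain ✓.
Mid-fitness (own payoff 49.1 − 5.8×3.6 = 28.22): to d=0 gives 24.9 → no gain ✓; to d=11.3 gives 78.4 − 5.8×11.3 = 12.86 → no gain ✓.
6 of the 6 constraints hold; this profile is a separating equilibrium.

6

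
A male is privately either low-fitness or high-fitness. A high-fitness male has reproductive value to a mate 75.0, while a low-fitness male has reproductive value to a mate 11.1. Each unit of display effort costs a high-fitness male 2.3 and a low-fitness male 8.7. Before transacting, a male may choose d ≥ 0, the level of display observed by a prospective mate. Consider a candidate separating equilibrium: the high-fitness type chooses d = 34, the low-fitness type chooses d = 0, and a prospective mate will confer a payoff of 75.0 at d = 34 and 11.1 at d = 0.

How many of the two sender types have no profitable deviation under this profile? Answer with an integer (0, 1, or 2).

1

High-fitness type: signal → 75.0 − 2.3 × 34 = -3.2; deviate to 0 → 11.1. IC fails (-3.2 < 11.1).
Low-fitness type: stay at 0 → 11.1; mimic → 75.0 − 8.7 × 34 = -220.8. IC holds (11.1 ≥ -220.8).
1 of 2 constraints hold, so this profile is not an equilibrium.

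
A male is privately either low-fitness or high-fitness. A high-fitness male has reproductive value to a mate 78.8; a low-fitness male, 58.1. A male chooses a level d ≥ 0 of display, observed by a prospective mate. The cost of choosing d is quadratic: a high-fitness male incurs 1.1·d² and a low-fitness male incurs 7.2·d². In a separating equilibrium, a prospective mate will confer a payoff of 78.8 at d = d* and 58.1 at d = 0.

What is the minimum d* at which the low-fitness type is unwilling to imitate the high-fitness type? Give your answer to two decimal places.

The low-fitness type at d = 0 receives 58.1; imitating at d* yields 78.8 − 7.2·d*².
Indifference: 58.1 = 78.8 − 7.2·d*², so d*² = (78.8 − 58.1) / 7.2 = 2.875.
d* = √2.875 ≈ 1.70.

1.70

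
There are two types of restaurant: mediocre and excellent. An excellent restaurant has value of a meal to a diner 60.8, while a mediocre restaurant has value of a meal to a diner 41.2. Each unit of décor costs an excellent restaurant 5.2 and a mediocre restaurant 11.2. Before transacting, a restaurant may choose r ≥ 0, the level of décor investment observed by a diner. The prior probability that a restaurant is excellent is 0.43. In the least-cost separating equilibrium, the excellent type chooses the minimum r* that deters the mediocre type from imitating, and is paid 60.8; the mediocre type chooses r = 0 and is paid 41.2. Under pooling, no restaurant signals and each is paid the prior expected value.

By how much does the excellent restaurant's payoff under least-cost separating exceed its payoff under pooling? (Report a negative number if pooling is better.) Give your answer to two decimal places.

2.07

Least-cost separating signal: r* solves 41.2 = 60.8 − 11.2·r*, so r* = (60.8 − 41.2)/11.2 = 1.75.
Excellent type's separating payoff: 60.8 − 5.2 × r* = 60.8 − 5.2 × (60.8 − 41.2)/11.2 = 60.8 − 101.92/11.2 = 51.7.
Pooling payoff: 0.43 × 60.8 + 0.57 × 41.2 = 49.628.
Difference: 51.7 − 49.628 = 2.072, i.e. 2.07 to two decimal places.
The excellent type prefers to separate.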